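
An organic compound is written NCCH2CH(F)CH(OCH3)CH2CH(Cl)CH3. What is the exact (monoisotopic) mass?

193.0670

Atom tally by fragment:
  NCCH2 → C:2 H:2 N:1
  CH(F) → C:1 H:1 F:1
  CH(OCH3) → C:2 H:4 O:1
  CH2 → C:1 H:2
  CH(Cl) → C:1 H:1 Cl:1
  CH3 → C:1 H:3
Element totals:
  C: 8
  H: 13
  Cl: 1
  F: 1
  N: 1
  O: 1
Molecular formula: C8H13ClFNO.
  M = 8(12.0) + 13(1.007825) + 34.968853 + 18.998403 + 14.003074 + 15.994915
    = 96.000000 + 13.101725 + 34.968853 + 18.998403 + 14.003074 + 15.994915 = 193.066970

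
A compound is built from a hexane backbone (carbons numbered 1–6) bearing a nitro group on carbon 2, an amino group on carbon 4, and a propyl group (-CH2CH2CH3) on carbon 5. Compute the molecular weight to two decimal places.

Atom tally by fragment:
  CH3 → C:1 H:3
  CH(NO2) → C:1 H:1 N:1 O:2
  CH2 → C:1 H:2
  CH(NH2) → C:1 H:3 N:1
  CH(CH2CH2CH3) → C:4 H:8
  CH3 → C:1 H:3
Element totals:
  C: 9
  H: 20
  N: 2
  O: 2
Molecular formula: C9H20N2O2.
  M = 9(12.011) + 20(1.008) + 2(14.007) + 2(15.999)
    = 108.099 + 20.160 + 28.014 + 31.998 = 188.271

188.27 g/mol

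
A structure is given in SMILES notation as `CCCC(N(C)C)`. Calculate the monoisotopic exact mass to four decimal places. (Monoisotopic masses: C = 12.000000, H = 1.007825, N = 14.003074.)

101.1204

Atom tally by fragment:
  CH3 → C:1 H:3
  CH2 → C:1 H:2
  CH2 → C:1 H:2
  CH2N(CH3)2 → C:3 H:8 N:1
Element totals:
  C: 6
  H: 15
  N: 1
Molecular formula: C6H15N.
  M = 6(12.0) + 15(1.007825) + 14.003074
    = 72.000000 + 15.117375 + 14.003074 = 101.120449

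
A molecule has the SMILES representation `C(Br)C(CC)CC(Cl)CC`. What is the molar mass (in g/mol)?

227.57 g/mol

Atom tally by fragment:
  BrCH2 → C:1 H:2 Br:1
  CH(C2H5) → C:3 H:6
  CH2 → C:1 H:2
  CH(Cl) → C:1 H:1 Cl:1
  CH2 → C:1 H:2
  CH3 → C:1 H:3
Element totals:
  C: 8
  H: 16
  Br: 1
  Cl: 1
Molecular formula: C8H16BrCl.
  M = 8(12.011) + 16(1.008) + 79.904 + 35.45
    = 96.088 + 16.128 + 79.904 + 35.450 = 227.570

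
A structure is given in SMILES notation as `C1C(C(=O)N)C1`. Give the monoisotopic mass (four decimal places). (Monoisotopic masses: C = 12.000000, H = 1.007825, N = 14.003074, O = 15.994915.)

Atom tally by fragment:
  cyclopropane ring core → C:3 H:6
  (− 1 ring H displaced by substituents)
  + CONH2 → C:1 H:2 O:1 N:1
Element totals:
  C: 4
  H: 7
  N: 1
  O: 1
Molecular formula: C4H7NO.
  M = 4(12.0) + 7(1.007825) + 14.003074 + 15.994915
    = 48.000000 + 7.054775 + 14.003074 + 15.994915 = 85.052764

85.0528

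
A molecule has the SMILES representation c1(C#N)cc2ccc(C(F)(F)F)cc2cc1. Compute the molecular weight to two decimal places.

221.18 g/mol

Atom tally by fragment:
  naphthalene ring system core → C:10 H:8
  (− 2 ring H displaced by substituents)
  + CN → C:1 N:1
  + CF3 → C:1 F:3
Element totals:
  C: 12
  H: 6
  F: 3
  N: 1
Molecular formula: C12H6F3N.
  M = 12(12.011) + 6(1.008) + 3(18.998) + 14.007
    = 144.132 + 6.048 + 56.994 + 14.007 = 221.181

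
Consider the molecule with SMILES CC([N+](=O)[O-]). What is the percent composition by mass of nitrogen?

Atom tally by fragment:
  CH3 → C:1 H:3
  CH2NO2 → C:1 H:2 N:1 O:2
Element totals:
  C: 2
  H: 5
  N: 1
  O: 2
Molecular formula: C2H5NO2.
Molar mass = 75.067 g/mol.
Mass from N: 1 × 14.007 = 14.007 g/mol.
%N = 14.007 / 75.067 × 100 = 18.66%.

18.66%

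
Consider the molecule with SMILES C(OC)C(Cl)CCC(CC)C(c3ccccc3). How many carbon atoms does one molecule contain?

Atom tally by fragment:
  CH3OCH2 → C:2 H:5 O:1
  CH(Cl) → C:1 H:1 Cl:1
  CH2 → C:1 H:2
  CH2 → C:1 H:2
  CH(C2H5) → C:3 H:6
  CH2C6H5 → C:7 H:7
Element totals:
  C: 15
  H: 23
  Cl: 1
  O: 1

15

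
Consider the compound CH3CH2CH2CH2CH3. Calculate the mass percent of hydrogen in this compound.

Element totals:
  C: 5
  H: 12
Molecular formula: C5H12.
Molar mass = 72.151 g/mol.
Mass from H: 12 × 1.008 = 12.096 g/mol.
%H = 12.096 / 72.151 × 100 = 16.76%.

16.76%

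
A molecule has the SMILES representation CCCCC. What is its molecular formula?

C5H12

Atom tally by fragment:
  CH3 → C:1 H:3
  CH2 → C:1 H:2
  CH2 → C:1 H:2
  CH2 → C:1 H:2
  CH3 → C:1 H:3
Element totals:
  C: 5
  H: 12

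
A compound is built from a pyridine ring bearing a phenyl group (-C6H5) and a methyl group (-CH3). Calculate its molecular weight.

169.23 g/mol

Atom tally by fragment:
  pyridine ring core → C:5 H:5 N:1
  (− 2 ring H displaced by substituents)
  + C6H5 → C:6 H:5
  + CH3 → C:1 H:3
Element totals:
  C: 12
  H: 11
  N: 1
Molecular formula: C12H11N.
  M = 12(12.011) + 11(1.008) + 14.007
    = 144.132 + 11.088 + 14.007 = 169.227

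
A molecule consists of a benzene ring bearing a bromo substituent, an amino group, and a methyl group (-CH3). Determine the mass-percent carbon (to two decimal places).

Atom tally by fragment:
  benzene ring core → C:6 H:6
  (− 3 ring H displaced by substituents)
  + Br → Br:1
  + NH2 → N:1 H:2
  + CH3 → C:1 H:3
Element totals:
  C: 7
  H: 8
  Br: 1
  N: 1
Molecular formula: C7H8BrN.
Molar mass = 186.052 g/mol.
Mass from C: 7 × 12.011 = 84.077 g/mol.
%C = 84.077 / 186.052 × 100 = 45.19%.

45.19%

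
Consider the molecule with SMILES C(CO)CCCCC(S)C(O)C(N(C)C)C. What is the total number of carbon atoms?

Atom tally by fragment:
  HOCH2CH2 → C:2 H:5 O:1
  CH2 → C:1 H:2
  CH2 → C:1 H:2
  CH2 → C:1 H:2
  CH2 → C:1 H:2
  CH(SH) → C:1 H:2 S:1
  CH(OH) → C:1 H:2 O:1
  CH(N(CH3)2) → C:3 H:7 N:1
  CH3 → C:1 H:3
Element totals:
  C: 12
  H: 27
  N: 1
  O: 2
  S: 1

12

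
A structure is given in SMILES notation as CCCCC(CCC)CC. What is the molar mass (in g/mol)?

Atom tally by fragment:
  CH3 → C:1 H:3
  CH2 → C:1 H:2
  CH2 → C:1 H:2
  CH2 → C:1 H:2
  CH(CH2CH2CH3) → C:4 H:8
  CH2 → C:1 H:2
  CH3 → C:1 H:3
Element totals:
  C: 10
  H: 22
Molecular formula: C10H22.
  M = 10(12.011) + 22(1.008)
    = 120.110 + 22.176 = 142.286

142.29 g/mol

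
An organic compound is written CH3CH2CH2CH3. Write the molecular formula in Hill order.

Element totals:
  C: 4
  H: 10

C4H10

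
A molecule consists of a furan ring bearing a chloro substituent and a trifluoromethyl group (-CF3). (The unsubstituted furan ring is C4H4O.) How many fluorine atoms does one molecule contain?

3

Atom tally by fragment:
  furan ring core → C:4 H:4 O:1
  (− 2 ring H displaced by substituents)
  + Cl → Cl:1
  + CF3 → C:1 F:3
Element totals:
  C: 5
  H: 2
  Cl: 1
  F: 3
  O: 1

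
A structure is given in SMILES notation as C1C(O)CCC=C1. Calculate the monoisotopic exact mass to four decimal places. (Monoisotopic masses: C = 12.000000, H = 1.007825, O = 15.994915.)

Atom tally by fragment:
  cyclohexene ring core → C:6 H:10
  (− 1 ring H displaced by substituents)
  + OH → O:1 H:1
Element totals:
  C: 6
  H: 10
  O: 1
Molecular formula: C6H10O.
  M = 6(12.0) + 10(1.007825) + 15.994915
    = 72.000000 + 10.078250 + 15.994915 = 98.073165

98.0732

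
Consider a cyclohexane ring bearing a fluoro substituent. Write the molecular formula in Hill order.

Atom tally by fragment:
  cyclohexane ring core → C:6 H:12
  (− 1 ring H displaced by substituents)
  + F → F:1
Element totals:
  C: 6
  H: 11
  F: 1

C6H11F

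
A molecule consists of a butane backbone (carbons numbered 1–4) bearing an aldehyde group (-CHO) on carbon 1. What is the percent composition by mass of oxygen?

Atom tally by fragment:
  OHCCH2 → C:2 H:3 O:1
  CH2 → C:1 H:2
  CH2 → C:1 H:2
  CH3 → C:1 H:3
Element totals:
  C: 5
  H: 10
  O: 1
Molecular formula: C5H10O.
Molar mass = 86.134 g/mol.
Mass from O: 1 × 15.999 = 15.999 g/mol.
%O = 15.999 / 86.134 × 100 = 18.57%.

18.57%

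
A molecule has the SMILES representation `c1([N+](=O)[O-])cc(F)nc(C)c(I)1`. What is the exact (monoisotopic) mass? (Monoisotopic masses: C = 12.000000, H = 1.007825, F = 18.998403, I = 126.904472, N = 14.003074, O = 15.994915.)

Atom tally by fragment:
  pyridine ring core → C:5 H:5 N:1
  (− 4 ring H displaced by substituents)
  + NO2 → N:1 O:2
  + F → F:1
  + CH3 → C:1 H:3
  + I → I:1
Element totals:
  C: 6
  H: 4
  F: 1
  I: 1
  N: 2
  O: 2
Molecular formula: C6H4FIN2O2.
  M = 6(12.0) + 4(1.007825) + 18.998403 + 126.904472 + 2(14.003074) + 2(15.994915)
    = 72.000000 + 4.031300 + 18.998403 + 126.904472 + 28.006148 + 31.989830 = 281.930153

281.9302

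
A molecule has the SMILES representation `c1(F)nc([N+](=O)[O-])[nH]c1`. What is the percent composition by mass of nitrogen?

32.06%

Atom tally by fragment:
  imidazole ring core → C:3 H:4 N:2
  (− 2 ring H displaced by substituents)
  + F → F:1
  + NO2 → N:1 O:2
Element totals:
  C: 3
  H: 2
  F: 1
  N: 3
  O: 2
Molecular formula: C3H2FN3O2.
Molar mass = 131.066 g/mol.
Mass from N: 3 × 14.007 = 42.021 g/mol.
%N = 42.021 / 131.066 × 100 = 32.06%.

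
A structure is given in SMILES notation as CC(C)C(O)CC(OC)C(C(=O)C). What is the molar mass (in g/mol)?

Atom tally by fragment:
  CH3 → C:1 H:3
  CH(CH3) → C:2 H:4
  CH(OH) → C:1 H:2 O:1
  CH2 → C:1 H:2
  CH(OCH3) → C:2 H:4 O:1
  CH2COCH3 → C:3 H:5 O:1
Element totals:
  C: 10
  H: 20
  O: 3
Molecular formula: C10H20O3.
  M = 10(12.011) + 20(1.008) + 3(15.999)
    = 120.110 + 20.160 + 47.997 = 188.267

188.27 g/mol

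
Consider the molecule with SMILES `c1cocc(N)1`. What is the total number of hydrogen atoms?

Atom tally by fragment:
  furan ring core → C:4 H:4 O:1
  (− 1 ring H displaced by substituents)
  + NH2 → N:1 H:2
Element totals:
  C: 4
  H: 5
  N: 1
  O: 1

5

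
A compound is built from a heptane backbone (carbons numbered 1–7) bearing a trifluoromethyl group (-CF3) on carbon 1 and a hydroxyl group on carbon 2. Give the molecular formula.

Atom tally by fragment:
  F3CCH2 → C:2 H:2 F:3
  CH(OH) → C:1 H:2 O:1
  CH2 → C:1 H:2
  CH2 → C:1 H:2
  CH2 → C:1 H:2
  CH2 → C:1 H:2
  CH3 → C:1 H:3
Element totals:
  C: 8
  H: 15
  F: 3
  O: 1

C8H15F3O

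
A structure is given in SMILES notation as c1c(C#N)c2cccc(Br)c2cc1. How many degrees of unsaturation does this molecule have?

Atom tally by fragment:
  naphthalene ring system core → C:10 H:8
  (− 2 ring H displaced by substituents)
  + CN → C:1 N:1
  + Br → Br:1
Element totals:
  C: 11
  H: 6
  Br: 1
  N: 1
Molecular formula: C11H6BrN.
DoU = (2C + 2 + N − H − X) / 2 = (2·11 + 2 + 1 − 6 − 1) / 2 = 9.

9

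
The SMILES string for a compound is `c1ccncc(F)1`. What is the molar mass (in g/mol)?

Atom tally by fragment:
  pyridine ring core → C:5 H:5 N:1
  (− 1 ring H displaced by substituents)
  + F → F:1
Element totals:
  C: 5
  H: 4
  F: 1
  N: 1
Molecular formula: C5H4FN.
  M = 5(12.011) + 4(1.008) + 18.998 + 14.007
    = 60.055 + 4.032 + 18.998 + 14.007 = 97.092

97.09 g/mol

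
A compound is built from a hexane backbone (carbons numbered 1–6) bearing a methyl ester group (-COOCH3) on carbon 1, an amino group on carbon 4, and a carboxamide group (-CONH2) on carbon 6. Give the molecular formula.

Atom tally by fragment:
  CH3OOCCH2 → C:3 H:5 O:2
  CH2 → C:1 H:2
  CH2 → C:1 H:2
  CH(NH2) → C:1 H:3 N:1
  CH2 → C:1 H:2
  CH2CONH2 → C:2 H:4 O:1 N:1
Element totals:
  C: 9
  H: 18
  N: 2
  O: 3

C9H18N2O3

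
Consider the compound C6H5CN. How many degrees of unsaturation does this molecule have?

Element totals:
  C: 7
  H: 5
  N: 1
Molecular formula: C7H5N.
DoU = (2C + 2 + N − H − X) / 2 = (2·7 + 2 + 1 − 5 − 0) / 2 = 6.

6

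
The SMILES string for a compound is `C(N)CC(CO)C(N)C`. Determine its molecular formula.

C6H16N2O

Atom tally by fragment:
  H2NCH2 → C:1 H:4 N:1
  CH2 → C:1 H:2
  CH(CH2OH) → C:2 H:4 O:1
  CH(NH2) → C:1 H:3 N:1
  CH3 → C:1 H:3
Element totals:
  C: 6
  H: 16
  N: 2
  O: 1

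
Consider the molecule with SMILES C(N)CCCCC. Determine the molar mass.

Atom tally by fragment:
  H2NCH2 → C:1 H:4 N:1
  CH2 → C:1 H:2
  CH2 → C:1 H:2
  CH2 → C:1 H:2
  CH2 → C:1 H:2
  CH3 → C:1 H:3
Element totals:
  C: 6
  H: 15
  N: 1
Molecular formula: C6H15N.
  M = 6(12.011) + 15(1.008) + 14.007
    = 72.066 + 15.120 + 14.007 = 101.193

101.19 g/mol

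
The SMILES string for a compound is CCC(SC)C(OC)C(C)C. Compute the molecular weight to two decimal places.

Atom tally by fragment:
  CH3 → C:1 H:3
  CH2 → C:1 H:2
  CH(SCH3) → C:2 H:4 S:1
  CH(OCH3) → C:2 H:4 O:1
  CH(CH3) → C:2 H:4
  CH3 → C:1 H:3
Element totals:
  C: 9
  H: 20
  O: 1
  S: 1
Molecular formula: C9H20OS.
  M = 9(12.011) + 20(1.008) + 15.999 + 32.06
    = 108.099 + 20.160 + 15.999 + 32.060 = 176.318

176.32 g/mol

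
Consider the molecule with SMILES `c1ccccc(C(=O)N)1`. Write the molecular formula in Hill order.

C7H7NO

Atom tally by fragment:
  benzene ring core → C:6 H:6
  (− 1 ring H displaced by substituents)
  + CONH2 → C:1 H:2 O:1 N:1
Element totals:
  C: 7
  H: 7
  N: 1
  O: 1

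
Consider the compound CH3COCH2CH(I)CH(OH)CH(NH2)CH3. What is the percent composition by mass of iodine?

Element totals:
  C: 7
  H: 14
  I: 1
  N: 1
  O: 2
Molecular formula: C7H14INO2.
Molar mass = 271.098 g/mol.
Mass from I: 1 × 126.904 = 126.904 g/mol.
%I = 126.904 / 271.098 × 100 = 46.81%.

46.81%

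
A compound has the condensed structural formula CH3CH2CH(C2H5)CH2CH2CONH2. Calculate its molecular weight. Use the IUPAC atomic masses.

143.23 g/mol

Element totals:
  C: 8
  H: 17
  N: 1
  O: 1
Molecular formula: C8H17NO.
  M = 8(12.011) + 17(1.008) + 14.007 + 15.999
    = 96.088 + 17.136 + 14.007 + 15.999 = 143.230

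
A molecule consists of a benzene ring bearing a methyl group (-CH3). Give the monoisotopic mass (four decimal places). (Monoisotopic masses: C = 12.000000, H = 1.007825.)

Atom tally by fragment:
  benzene ring core → C:6 H:6
  (− 1 ring H displaced by substituents)
  + CH3 → C:1 H:3
Element totals:
  C: 7
  H: 8
Molecular formula: C7H8.
  M = 7(12.0) + 8(1.007825)
    = 84.000000 + 8.062600 = 92.062600

92.0626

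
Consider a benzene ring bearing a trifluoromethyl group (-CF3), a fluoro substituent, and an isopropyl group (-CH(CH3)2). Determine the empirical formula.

C5H5F2

Atom tally by fragment:
  benzene ring core → C:6 H:6
  (− 3 ring H displaced by substituents)
  + CF3 → C:1 F:3
  + F → F:1
  + CH(CH3)2 → C:3 H:7
Element totals:
  C: 10
  H: 10
  F: 4
Molecular formula: C10H10F4.
gcd of subscripts = 2; dividing each by 2:
  C: 10/2 = 5
  F: 4/2 = 2
  H: 10/2 = 5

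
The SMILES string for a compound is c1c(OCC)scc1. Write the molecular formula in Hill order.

C6H8OS

Atom tally by fragment:
  thiophene ring core → C:4 H:4 S:1
  (− 1 ring H displaced by substituents)
  + OC2H5 → C:2 H:5 O:1
Element totals:
  C: 6
  H: 8
  O: 1
  S: 1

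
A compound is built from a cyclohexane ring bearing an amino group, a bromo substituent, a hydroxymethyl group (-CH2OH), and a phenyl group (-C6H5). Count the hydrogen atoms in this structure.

18

Atom tally by fragment:
  cyclohexane ring core → C:6 H:12
  (− 4 ring H displaced by substituents)
  + NH2 → N:1 H:2
  + Br → Br:1
  + CH2OH → C:1 H:3 O:1
  + C6H5 → C:6 H:5
Element totals:
  C: 13
  H: 18
  Br: 1
  N: 1
  O: 1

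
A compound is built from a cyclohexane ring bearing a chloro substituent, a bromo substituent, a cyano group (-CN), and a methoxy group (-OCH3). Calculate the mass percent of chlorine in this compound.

14.04%

Atom tally by fragment:
  cyclohexane ring core → C:6 H:12
  (− 4 ring H displaced by substituents)
  + Cl → Cl:1
  + Br → Br:1
  + CN → C:1 N:1
  + OCH3 → C:1 H:3 O:1
Element totals:
  C: 8
  H: 11
  Br: 1
  Cl: 1
  N: 1
  O: 1
Molecular formula: C8H11BrClNO.
Molar mass = 252.536 g/mol.
Mass from Cl: 1 × 35.45 = 35.450 g/mol.
%Cl = 35.450 / 252.536 × 100 = 14.04%.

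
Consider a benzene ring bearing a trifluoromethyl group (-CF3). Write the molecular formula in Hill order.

Atom tally by fragment:
  benzene ring core → C:6 H:6
  (− 1 ring H displaced by substituents)
  + CF3 → C:1 F:3
Element totals:
  C: 7
  H: 5
  F: 3

C7H5F3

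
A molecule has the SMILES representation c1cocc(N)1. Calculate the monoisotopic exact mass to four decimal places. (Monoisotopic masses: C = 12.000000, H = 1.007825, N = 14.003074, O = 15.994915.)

83.0371

Atom tally by fragment:
  furan ring core → C:4 H:4 O:1
  (− 1 ring H displaced by substituents)
  + NH2 → N:1 H:2
Element totals:
  C: 4
  H: 5
  N: 1
  O: 1
Molecular formula: C4H5NO.
  M = 4(12.0) + 5(1.007825) + 14.003074 + 15.994915
    = 48.000000 + 5.039125 + 14.003074 + 15.994915 = 83.037114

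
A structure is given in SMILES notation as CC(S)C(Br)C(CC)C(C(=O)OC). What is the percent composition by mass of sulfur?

11.91%

Atom tally by fragment:
  CH3 → C:1 H:3
  CH(SH) → C:1 H:2 S:1
  CH(Br) → C:1 H:1 Br:1
  CH(C2H5) → C:3 H:6
  CH2COOCH3 → C:3 H:5 O:2
Element totals:
  C: 9
  H: 17
  Br: 1
  O: 2
  S: 1
Molecular formula: C9H17BrO2S.
Molar mass = 269.197 g/mol.
Mass from S: 1 × 32.06 = 32.060 g/mol.
%S = 32.060 / 269.197 × 100 = 11.91%.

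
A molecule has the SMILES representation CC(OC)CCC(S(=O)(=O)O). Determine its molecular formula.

C6H14O4S

Atom tally by fragment:
  CH3 → C:1 H:3
  CH(OCH3) → C:2 H:4 O:1
  CH2 → C:1 H:2
  CH2 → C:1 H:2
  CH2SO3H → C:1 H:3 S:1 O:3
Element totals:
  C: 6
  H: 14
  O: 4
  S: 1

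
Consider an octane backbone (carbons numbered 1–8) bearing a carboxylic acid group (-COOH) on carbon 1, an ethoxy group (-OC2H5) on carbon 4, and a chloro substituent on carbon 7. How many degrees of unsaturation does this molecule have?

Atom tally by fragment:
  HOOCCH2 → C:2 H:3 O:2
  CH2 → C:1 H:2
  CH2 → C:1 H:2
  CH(OC2H5) → C:3 H:6 O:1
  CH2 → C:1 H:2
  CH2 → C:1 H:2
  CH(Cl) → C:1 H:1 Cl:1
  CH3 → C:1 H:3
Element totals:
  C: 11
  H: 21
  Cl: 1
  O: 3
Molecular formula: C11H21ClO3.
DoU = (2C + 2 + N − H − X) / 2 = (2·11 + 2 + 0 − 21 − 1) / 2 = 1.

1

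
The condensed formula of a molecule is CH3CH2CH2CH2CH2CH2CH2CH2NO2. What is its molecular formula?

C8H17NO2

Element totals:
  C: 8
  H: 17
  N: 1
  O: 2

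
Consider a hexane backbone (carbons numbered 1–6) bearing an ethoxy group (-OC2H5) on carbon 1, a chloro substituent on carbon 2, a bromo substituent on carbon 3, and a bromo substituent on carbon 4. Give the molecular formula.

C8H15Br2ClO

Atom tally by fragment:
  C2H5OCH2 → C:3 H:7 O:1
  CH(Cl) → C:1 H:1 Cl:1
  CH(Br) → C:1 H:1 Br:1
  CH(Br) → C:1 H:1 Br:1
  CH2 → C:1 H:2
  CH3 → C:1 H:3
Element totals:
  C: 8
  H: 15
  Br: 2
  Cl: 1
  O: 1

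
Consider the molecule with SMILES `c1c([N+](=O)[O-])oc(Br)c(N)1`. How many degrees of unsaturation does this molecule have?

4

Atom tally by fragment:
  furan ring core → C:4 H:4 O:1
  (− 3 ring H displaced by substituents)
  + NO2 → N:1 O:2
  + Br → Br:1
  + NH2 → N:1 H:2
Element totals:
  C: 4
  H: 3
  Br: 1
  N: 2
  O: 3
Molecular formula: C4H3BrN2O3.
DoU = (2C + 2 + N − H − X) / 2 = (2·4 + 2 + 2 − 3 − 1) / 2 = 4.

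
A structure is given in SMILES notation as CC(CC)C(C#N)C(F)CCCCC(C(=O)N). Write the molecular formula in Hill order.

Atom tally by fragment:
  CH3 → C:1 H:3
  CH(C2H5) → C:3 H:6
  CH(CN) → C:2 H:1 N:1
  CH(F) → C:1 H:1 F:1
  CH2 → C:1 H:2
  CH2 → C:1 H:2
  CH2 → C:1 H:2
  CH2 → C:1 H:2
  CH2CONH2 → C:2 H:4 O:1 N:1
Element totals:
  C: 13
  H: 23
  F: 1
  N: 2
  O: 1

C13H23FN2O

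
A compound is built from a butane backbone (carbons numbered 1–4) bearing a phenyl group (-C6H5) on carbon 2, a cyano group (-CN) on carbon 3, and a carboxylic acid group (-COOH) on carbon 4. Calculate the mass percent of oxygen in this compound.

Atom tally by fragment:
  CH3 → C:1 H:3
  CH(C6H5) → C:7 H:6
  CH(CN) → C:2 H:1 N:1
  CH2COOH → C:2 H:3 O:2
Element totals:
  C: 12
  H: 13
  N: 1
  O: 2
Molecular formula: C12H13NO2.
Molar mass = 203.241 g/mol.
Mass from O: 2 × 15.999 = 31.998 g/mol.
%O = 31.998 / 203.241 × 100 = 15.74%.

15.74%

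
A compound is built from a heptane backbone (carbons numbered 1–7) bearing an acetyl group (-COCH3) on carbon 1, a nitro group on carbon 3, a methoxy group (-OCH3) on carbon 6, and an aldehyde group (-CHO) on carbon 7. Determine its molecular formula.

C11H19NO5

Atom tally by fragment:
  CH3COCH2 → C:3 H:5 O:1
  CH2 → C:1 H:2
  CH(NO2) → C:1 H:1 N:1 O:2
  CH2 → C:1 H:2
  CH2 → C:1 H:2
  CH(OCH3) → C:2 H:4 O:1
  CH2CHO → C:2 H:3 O:1
Element totals:
  C: 11
  H: 19
  N: 1
  O: 5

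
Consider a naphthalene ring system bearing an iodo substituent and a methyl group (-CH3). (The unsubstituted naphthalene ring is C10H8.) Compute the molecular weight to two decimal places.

268.10 g/mol

Atom tally by fragment:
  naphthalene ring system core → C:10 H:8
  (− 2 ring H displaced by substituents)
  + I → I:1
  + CH3 → C:1 H:3
Element totals:
  C: 11
  H: 9
  I: 1
Molecular formula: C11H9I.
  M = 11(12.011) + 9(1.008) + 126.904
    = 132.121 + 9.072 + 126.904 = 268.097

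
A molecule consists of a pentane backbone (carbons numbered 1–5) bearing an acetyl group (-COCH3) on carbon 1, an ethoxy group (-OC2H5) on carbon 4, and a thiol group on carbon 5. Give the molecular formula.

C9H18O2S

Atom tally by fragment:
  CH3COCH2 → C:3 H:5 O:1
  CH2 → C:1 H:2
  CH2 → C:1 H:2
  CH(OC2H5) → C:3 H:6 O:1
  CH2SH → C:1 H:3 S:1
Element totals:
  C: 9
  H: 18
  O: 2
  S: 1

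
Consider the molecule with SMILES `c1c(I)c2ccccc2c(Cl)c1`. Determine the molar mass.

Atom tally by fragment:
  naphthalene ring system core → C:10 H:8
  (− 2 ring H displaced by substituents)
  + I → I:1
  + Cl → Cl:1
Element totals:
  C: 10
  H: 6
  Cl: 1
  I: 1
Molecular formula: C10H6ClI.
  M = 10(12.011) + 6(1.008) + 35.45 + 126.904
    = 120.110 + 6.048 + 35.450 + 126.904 = 288.512

288.51 g/mol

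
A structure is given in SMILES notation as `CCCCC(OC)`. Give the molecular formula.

C6H14O

Atom tally by fragment:
  CH3 → C:1 H:3
  CH2 → C:1 H:2
  CH2 → C:1 H:2
  CH2 → C:1 H:2
  CH2OCH3 → C:2 H:5 O:1
Element totals:
  C: 6
  H: 14
  O: 1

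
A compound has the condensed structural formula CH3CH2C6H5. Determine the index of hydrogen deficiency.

Atom tally by fragment:
  CH3 → C:1 H:3
  CH2C6H5 → C:7 H:7
Element totals:
  C: 8
  H: 10
Molecular formula: C8H10.
DoU = (2C + 2 + N − H − X) / 2 = (2·8 + 2 + 0 − 10 − 0) / 2 = 4.

4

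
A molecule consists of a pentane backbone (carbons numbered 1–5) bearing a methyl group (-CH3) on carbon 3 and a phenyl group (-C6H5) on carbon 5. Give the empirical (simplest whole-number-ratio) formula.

C2H3

Atom tally by fragment:
  CH3 → C:1 H:3
  CH2 → C:1 H:2
  CH(CH3) → C:2 H:4
  CH2 → C:1 H:2
  CH2C6H5 → C:7 H:7
Element totals:
  C: 12
  H: 18
Molecular formula: C12H18.
gcd of subscripts = 6; dividing each by 6:
  C: 12/6 = 2
  H: 18/6 = 3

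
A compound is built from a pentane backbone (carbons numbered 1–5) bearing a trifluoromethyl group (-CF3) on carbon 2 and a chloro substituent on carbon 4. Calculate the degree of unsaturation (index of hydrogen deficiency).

0

Atom tally by fragment:
  CH3 → C:1 H:3
  CH(CF3) → C:2 H:1 F:3
  CH2 → C:1 H:2
  CH(Cl) → C:1 H:1 Cl:1
  CH3 → C:1 H:3
Element totals:
  C: 6
  H: 10
  Cl: 1
  F: 3
Molecular formula: C6H10ClF3.
DoU = (2C + 2 + N − H − X) / 2 = (2·6 + 2 + 0 − 10 − 4) / 2 = 0.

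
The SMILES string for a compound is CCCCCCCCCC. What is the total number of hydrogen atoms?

Atom tally by fragment:
  CH3 → C:1 H:3
  CH2 → C:1 H:2
  CH2 → C:1 H:2
  CH2 → C:1 H:2
  CH2 → C:1 H:2
  CH2 → C:1 H:2
  CH2 → C:1 H:2
  CH2 → C:1 H:2
  CH2 → C:1 H:2
  CH3 → C:1 H:3
Element totals:
  C: 10
  H: 22

22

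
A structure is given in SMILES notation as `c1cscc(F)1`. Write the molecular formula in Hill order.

C4H3FS

Atom tally by fragment:
  thiophene ring core → C:4 H:4 S:1
  (− 1 ring H displaced by substituents)
  + F → F:1
Element totals:
  C: 4
  H: 3
  F: 1
  S: 1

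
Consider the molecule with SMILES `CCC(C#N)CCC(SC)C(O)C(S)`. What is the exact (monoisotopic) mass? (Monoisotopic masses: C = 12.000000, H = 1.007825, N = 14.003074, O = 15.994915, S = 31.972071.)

Atom tally by fragment:
  CH3 → C:1 H:3
  CH2 → C:1 H:2
  CH(CN) → C:2 H:1 N:1
  CH2 → C:1 H:2
  CH2 → C:1 H:2
  CH(SCH3) → C:2 H:4 S:1
  CH(OH) → C:1 H:2 O:1
  CH2SH → C:1 H:3 S:1
Element totals:
  C: 10
  H: 19
  N: 1
  O: 1
  S: 2
Molecular formula: C10H19NOS2.
  M = 10(12.0) + 19(1.007825) + 14.003074 + 15.994915 + 2(31.972071)
    = 120.000000 + 19.148675 + 14.003074 + 15.994915 + 63.944142 = 233.090806

233.0908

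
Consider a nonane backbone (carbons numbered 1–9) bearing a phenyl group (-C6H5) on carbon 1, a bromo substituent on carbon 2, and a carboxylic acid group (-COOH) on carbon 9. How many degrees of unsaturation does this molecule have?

5

Atom tally by fragment:
  C6H5CH2 → C:7 H:7
  CH(Br) → C:1 H:1 Br:1
  CH2 → C:1 H:2
  CH2 → C:1 H:2
  CH2 → C:1 H:2
  CH2 → C:1 H:2
  CH2 → C:1 H:2
  CH2 → C:1 H:2
  CH2COOH → C:2 H:3 O:2
Element totals:
  C: 16
  H: 23
  Br: 1
  O: 2
Molecular formula: C16H23BrO2.
DoU = (2C + 2 + N − H − X) / 2 = (2·16 + 2 + 0 − 23 − 1) / 2 = 5.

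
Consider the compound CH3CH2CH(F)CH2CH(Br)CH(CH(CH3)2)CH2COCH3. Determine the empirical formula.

Atom tally by fragment:
  CH3 → C:1 H:3
  CH2 → C:1 H:2
  CH(F) → C:1 H:1 F:1
  CH2 → C:1 H:2
  CH(Br) → C:1 H:1 Br:1
  CH(CH(CH3)2) → C:4 H:8
  CH2COCH3 → C:3 H:5 O:1
Element totals:
  C: 12
  H: 22
  Br: 1
  F: 1
  O: 1
Molecular formula: C12H22BrFO.
gcd of subscripts (1, 12, 1, 22, 1) = 1, so the empirical formula equals the molecular formula.

C12H22BrFO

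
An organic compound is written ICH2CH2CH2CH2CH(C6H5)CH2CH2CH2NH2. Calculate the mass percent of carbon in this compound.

Element totals:
  C: 14
  H: 22
  I: 1
  N: 1
Molecular formula: C14H22IN.
Molar mass = 331.241 g/mol.
Mass from C: 14 × 12.011 = 168.154 g/mol.
%C = 168.154 / 331.241 × 100 = 50.76%.

50.76%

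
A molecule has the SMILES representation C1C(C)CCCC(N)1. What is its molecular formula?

C7H15N

Atom tally by fragment:
  cyclohexane ring core → C:6 H:12
  (− 2 ring H displaced by substituents)
  + CH3 → C:1 H:3
  + NH2 → N:1 H:2
Element totals:
  C: 7
  H: 15
  N: 1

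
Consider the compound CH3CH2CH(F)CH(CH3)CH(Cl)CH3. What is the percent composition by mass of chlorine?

23.23%

Element totals:
  C: 7
  H: 14
  Cl: 1
  F: 1
Molecular formula: C7H14ClF.
Molar mass = 152.637 g/mol.
Mass from Cl: 1 × 35.45 = 35.450 g/mol.
%Cl = 35.450 / 152.637 × 100 = 23.23%.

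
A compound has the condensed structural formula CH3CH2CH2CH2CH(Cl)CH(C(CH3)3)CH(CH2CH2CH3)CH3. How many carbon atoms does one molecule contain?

Atom tally by fragment:
  CH3 → C:1 H:3
  CH2 → C:1 H:2
  CH2 → C:1 H:2
  CH2 → C:1 H:2
  CH(Cl) → C:1 H:1 Cl:1
  CH(C(CH3)3) → C:5 H:10
  CH(CH2CH2CH3) → C:4 H:8
  CH3 → C:1 H:3
Element totals:
  C: 15
  H: 31
  Cl: 1

15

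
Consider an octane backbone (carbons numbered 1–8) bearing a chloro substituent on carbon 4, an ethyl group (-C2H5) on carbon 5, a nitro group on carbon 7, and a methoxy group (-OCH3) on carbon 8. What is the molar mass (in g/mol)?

251.75 g/mol

Atom tally by fragment:
  CH3 → C:1 H:3
  CH2 → C:1 H:2
  CH2 → C:1 H:2
  CH(Cl) → C:1 H:1 Cl:1
  CH(C2H5) → C:3 H:6
  CH2 → C:1 H:2
  CH(NO2) → C:1 H:1 N:1 O:2
  CH2OCH3 → C:2 H:5 O:1
Element totals:
  C: 11
  H: 22
  Cl: 1
  N: 1
  O: 3
Molecular formula: C11H22ClNO3.
  M = 11(12.011) + 22(1.008) + 35.45 + 14.007 + 3(15.999)
    = 132.121 + 22.176 + 35.450 + 14.007 + 47.997 = 251.751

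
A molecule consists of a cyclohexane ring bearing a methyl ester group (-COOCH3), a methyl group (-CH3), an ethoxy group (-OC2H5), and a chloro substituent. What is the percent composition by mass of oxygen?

Atom tally by fragment:
  cyclohexane ring core → C:6 H:12
  (− 4 ring H displaced by substituents)
  + COOCH3 → C:2 H:3 O:2
  + CH3 → C:1 H:3
  + OC2H5 → C:2 H:5 O:1
  + Cl → Cl:1
Element totals:
  C: 11
  H: 19
  Cl: 1
  O: 3
Molecular formula: C11H19ClO3.
Molar mass = 234.720 g/mol.
Mass from O: 3 × 15.999 = 47.997 g/mol.
%O = 47.997 / 234.720 × 100 = 20.45%.

20.45%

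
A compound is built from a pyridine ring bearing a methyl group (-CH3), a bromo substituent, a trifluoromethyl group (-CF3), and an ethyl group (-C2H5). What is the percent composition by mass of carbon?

40.32%

Atom tally by fragment:
  pyridine ring core → C:5 H:5 N:1
  (− 4 ring H displaced by substituents)
  + CH3 → C:1 H:3
  + Br → Br:1
  + CF3 → C:1 F:3
  + C2H5 → C:2 H:5
Element totals:
  C: 9
  H: 9
  Br: 1
  F: 3
  N: 1
Molecular formula: C9H9BrF3N.
Molar mass = 268.076 g/mol.
Mass from C: 9 × 12.011 = 108.099 g/mol.
%C = 108.099 / 268.076 × 100 = 40.32%.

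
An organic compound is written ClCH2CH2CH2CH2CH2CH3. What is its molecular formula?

Atom tally by fragment:
  ClCH2 → C:1 H:2 Cl:1
  CH2 → C:1 H:2
  CH2 → C:1 H:2
  CH2 → C:1 H:2
  CH2 → C:1 H:2
  CH3 → C:1 H:3
Element totals:
  C: 6
  H: 13
  Cl: 1

C6H13Cl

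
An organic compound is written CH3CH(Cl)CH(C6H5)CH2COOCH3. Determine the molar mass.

Element totals:
  C: 12
  H: 15
  Cl: 1
  O: 2
Molecular formula: C12H15ClO2.
  M = 12(12.011) + 15(1.008) + 35.45 + 2(15.999)
    = 144.132 + 15.120 + 35.450 + 31.998 = 226.700

226.70 g/mol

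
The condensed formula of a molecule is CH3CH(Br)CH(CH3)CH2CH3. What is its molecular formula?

C6H13Br

Atom tally by fragment:
  CH3 → C:1 H:3
  CH(Br) → C:1 H:1 Br:1
  CH(CH3) → C:2 H:4
  CH2 → C:1 H:2
  CH3 → C:1 H:3
Element totals:
  C: 6
  H: 13
  Br: 1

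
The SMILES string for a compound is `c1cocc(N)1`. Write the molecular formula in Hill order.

Atom tally by fragment:
  furan ring core → C:4 H:4 O:1
  (− 1 ring H displaced by substituents)
  + NH2 → N:1 H:2
Element totals:
  C: 4
  H: 5
  N: 1
  O: 1

C4H5NO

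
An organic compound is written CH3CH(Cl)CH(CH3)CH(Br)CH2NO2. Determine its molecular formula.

Element totals:
  C: 6
  H: 11
  Br: 1
  Cl: 1
  N: 1
  O: 2

C6H11BrClNO2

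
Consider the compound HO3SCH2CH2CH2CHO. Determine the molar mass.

Atom tally by fragment:
  HO3SCH2 → C:1 H:3 S:1 O:3
  CH2 → C:1 H:2
  CH2CHO → C:2 H:3 O:1
Element totals:
  C: 4
  H: 8
  O: 4
  S: 1
Molecular formula: C4H8O4S.
  M = 4(12.011) + 8(1.008) + 4(15.999) + 32.06
    = 48.044 + 8.064 + 63.996 + 32.060 = 152.164

152.16 g/mol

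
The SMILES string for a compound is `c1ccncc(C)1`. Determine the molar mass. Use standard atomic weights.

93.13 g/mol

Atom tally by fragment:
  pyridine ring core → C:5 H:5 N:1
  (− 1 ring H displaced by substituents)
  + CH3 → C:1 H:3
Element totals:
  C: 6
  H: 7
  N: 1
Molecular formula: C6H7N.
  M = 6(12.011) + 7(1.008) + 14.007
    = 72.066 + 7.056 + 14.007 = 93.129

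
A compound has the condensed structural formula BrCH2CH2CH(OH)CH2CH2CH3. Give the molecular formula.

C6H13BrO

Atom tally by fragment:
  BrCH2 → C:1 H:2 Br:1
  CH2 → C:1 H:2
  CH(OH) → C:1 H:2 O:1
  CH2 → C:1 H:2
  CH2 → C:1 H:2
  CH3 → C:1 H:3
Element totals:
  C: 6
  H: 13
  Br: 1
  O: 1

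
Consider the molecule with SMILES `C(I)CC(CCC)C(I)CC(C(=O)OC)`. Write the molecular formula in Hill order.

C11H20I2O2

Atom tally by fragment:
  ICH2 → C:1 H:2 I:1
  CH2 → C:1 H:2
  CH(CH2CH2CH3) → C:4 H:8
  CH(I) → C:1 H:1 I:1
  CH2 → C:1 H:2
  CH2COOCH3 → C:3 H:5 O:2
Element totals:
  C: 11
  H: 20
  I: 2
  O: 2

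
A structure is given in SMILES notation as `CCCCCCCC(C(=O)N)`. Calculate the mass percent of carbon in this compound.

Atom tally by fragment:
  CH3 → C:1 H:3
  CH2 → C:1 H:2
  CH2 → C:1 H:2
  CH2 → C:1 H:2
  CH2 → C:1 H:2
  CH2 → C:1 H:2
  CH2 → C:1 H:2
  CH2CONH2 → C:2 H:4 O:1 N:1
Element totals:
  C: 9
  H: 19
  N: 1
  O: 1
Molecular formula: C9H19NO.
Molar mass = 157.257 g/mol.
Mass from C: 9 × 12.011 = 108.099 g/mol.
%C = 108.099 / 157.257 × 100 = 68.74%.

68.74%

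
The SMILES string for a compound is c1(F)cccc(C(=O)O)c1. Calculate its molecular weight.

Atom tally by fragment:
  benzene ring core → C:6 H:6
  (− 2 ring H displaced by substituents)
  + F → F:1
  + COOH → C:1 H:1 O:2
Element totals:
  C: 7
  H: 5
  F: 1
  O: 2
Molecular formula: C7H5FO2.
  M = 7(12.011) + 5(1.008) + 18.998 + 2(15.999)
    = 84.077 + 5.040 + 18.998 + 31.998 = 140.113

140.11 g/mol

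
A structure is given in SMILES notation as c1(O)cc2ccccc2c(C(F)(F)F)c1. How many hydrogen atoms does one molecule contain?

Atom tally by fragment:
  naphthalene ring system core → C:10 H:8
  (− 2 ring H displaced by substituents)
  + OH → O:1 H:1
  + CF3 → C:1 F:3
Element totals:
  C: 11
  H: 7
  F: 3
  O: 1

7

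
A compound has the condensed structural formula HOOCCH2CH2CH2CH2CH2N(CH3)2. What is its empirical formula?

Element totals:
  C: 8
  H: 17
  N: 1
  O: 2
Molecular formula: C8H17NO2.
gcd of subscripts (8, 17, 1, 2) = 1, so the empirical formula equals the molecular formula.

C8H17NO2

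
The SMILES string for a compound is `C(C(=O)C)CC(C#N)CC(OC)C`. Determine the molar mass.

183.25 g/mol

Atom tally by fragment:
  CH3COCH2 → C:3 H:5 O:1
  CH2 → C:1 H:2
  CH(CN) → C:2 H:1 N:1
  CH2 → C:1 H:2
  CH(OCH3) → C:2 H:4 O:1
  CH3 → C:1 H:3
Element totals:
  C: 10
  H: 17
  N: 1
  O: 2
Molecular formula: C10H17NO2.
  M = 10(12.011) + 17(1.008) + 14.007 + 2(15.999)
    = 120.110 + 17.136 + 14.007 + 31.998 = 183.251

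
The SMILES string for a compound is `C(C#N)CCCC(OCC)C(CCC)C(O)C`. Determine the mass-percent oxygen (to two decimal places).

Atom tally by fragment:
  NCCH2 → C:2 H:2 N:1
  CH2 → C:1 H:2
  CH2 → C:1 H:2
  CH2 → C:1 H:2
  CH(OC2H5) → C:3 H:6 O:1
  CH(CH2CH2CH3) → C:4 H:8
  CH(OH) → C:1 H:2 O:1
  CH3 → C:1 H:3
Element totals:
  C: 14
  H: 27
  N: 1
  O: 2
Molecular formula: C14H27NO2.
Molar mass = 241.375 g/mol.
Mass from O: 2 × 15.999 = 31.998 g/mol.
%O = 31.998 / 241.375 × 100 = 13.26%.

13.26%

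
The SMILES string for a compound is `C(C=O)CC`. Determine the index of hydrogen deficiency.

Atom tally by fragment:
  OHCCH2 → C:2 H:3 O:1
  CH2 → C:1 H:2
  CH3 → C:1 H:3
Element totals:
  C: 4
  H: 8
  O: 1
Molecular formula: C4H8O.
DoU = (2C + 2 + N − H − X) / 2 = (2·4 + 2 + 0 − 8 − 0) / 2 = 1.

1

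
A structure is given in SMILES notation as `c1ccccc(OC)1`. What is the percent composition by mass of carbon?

Atom tally by fragment:
  benzene ring core → C:6 H:6
  (− 1 ring H displaced by substituents)
  + OCH3 → C:1 H:3 O:1
Element totals:
  C: 7
  H: 8
  O: 1
Molecular formula: C7H8O.
Molar mass = 108.140 g/mol.
Mass from C: 7 × 12.011 = 84.077 g/mol.
%C = 84.077 / 108.140 × 100 = 77.75%.

77.75%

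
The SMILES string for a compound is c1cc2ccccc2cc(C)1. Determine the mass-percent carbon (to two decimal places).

92.91%

Atom tally by fragment:
  naphthalene ring system core → C:10 H:8
  (− 1 ring H displaced by substituents)
  + CH3 → C:1 H:3
Element totals:
  C: 11
  H: 10
Molecular formula: C11H10.
Molar mass = 142.201 g/mol.
Mass from C: 11 × 12.011 = 132.121 g/mol.
%C = 132.121 / 142.201 × 100 = 92.91%.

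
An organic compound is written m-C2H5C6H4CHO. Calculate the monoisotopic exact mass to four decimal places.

Element totals:
  C: 9
  H: 10
  O: 1
Molecular formula: C9H10O.
  M = 9(12.0) + 10(1.007825) + 15.994915
    = 108.000000 + 10.078250 + 15.994915 = 134.073165

134.0732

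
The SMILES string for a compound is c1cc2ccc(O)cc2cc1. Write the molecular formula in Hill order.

C10H8O

Atom tally by fragment:
  naphthalene ring system core → C:10 H:8
  (− 1 ring H displaced by substituents)
  + OH → O:1 H:1
Element totals:
  C: 10
  H: 8
  O: 1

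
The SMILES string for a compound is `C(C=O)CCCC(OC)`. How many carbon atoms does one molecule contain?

7

Atom tally by fragment:
  OHCCH2 → C:2 H:3 O:1
  CH2 → C:1 H:2
  CH2 → C:1 H:2
  CH2 → C:1 H:2
  CH2OCH3 → C:2 H:5 O:1
Element totals:
  C: 7
  H: 14
  O: 2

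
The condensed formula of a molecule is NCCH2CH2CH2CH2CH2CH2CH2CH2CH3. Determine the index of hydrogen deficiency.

Atom tally by fragment:
  NCCH2 → C:2 H:2 N:1
  CH2 → C:1 H:2
  CH2 → C:1 H:2
  CH2 → C:1 H:2
  CH2 → C:1 H:2
  CH2 → C:1 H:2
  CH2 → C:1 H:2
  CH2 → C:1 H:2
  CH3 → C:1 H:3
Element totals:
  C: 10
  H: 19
  N: 1
Molecular formula: C10H19N.
DoU = (2C + 2 + N − H − X) / 2 = (2·10 + 2 + 1 − 19 − 0) / 2 = 2.

2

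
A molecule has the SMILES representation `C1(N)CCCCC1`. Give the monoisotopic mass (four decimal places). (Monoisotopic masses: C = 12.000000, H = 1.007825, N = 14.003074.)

99.1048

Atom tally by fragment:
  cyclohexane ring core → C:6 H:12
  (− 1 ring H displaced by substituents)
  + NH2 → N:1 H:2
Element totals:
  C: 6
  H: 13
  N: 1
Molecular formula: C6H13N.
  M = 6(12.0) + 13(1.007825) + 14.003074
    = 72.000000 + 13.101725 + 14.003074 = 99.104799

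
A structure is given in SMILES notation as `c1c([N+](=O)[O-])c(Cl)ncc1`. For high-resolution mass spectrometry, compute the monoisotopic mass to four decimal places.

157.9883

Atom tally by fragment:
  pyridine ring core → C:5 H:5 N:1
  (− 2 ring H displaced by substituents)
  + NO2 → N:1 O:2
  + Cl → Cl:1
Element totals:
  C: 5
  H: 3
  Cl: 1
  N: 2
  O: 2
Molecular formula: C5H3ClN2O2.
  M = 5(12.0) + 3(1.007825) + 34.968853 + 2(14.003074) + 2(15.994915)
    = 60.000000 + 3.023475 + 34.968853 + 28.006148 + 31.989830 = 157.988306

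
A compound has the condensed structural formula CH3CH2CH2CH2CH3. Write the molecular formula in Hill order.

Element totals:
  C: 5
  H: 12

C5H12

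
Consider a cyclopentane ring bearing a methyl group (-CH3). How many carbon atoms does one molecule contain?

Atom tally by fragment:
  cyclopentane ring core → C:5 H:10
  (− 1 ring H displaced by substituents)
  + CH3 → C:1 H:3
Element totals:
  C: 6
  H: 12

6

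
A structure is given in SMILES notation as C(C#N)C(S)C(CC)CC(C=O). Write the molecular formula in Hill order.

C9H15NOS

Atom tally by fragment:
  NCCH2 → C:2 H:2 N:1
  CH(SH) → C:1 H:2 S:1
  CH(C2H5) → C:3 H:6
  CH2 → C:1 H:2
  CH2CHO → C:2 H:3 O:1
Element totals:
  C: 9
  H: 15
  N: 1
  O: 1
  S: 1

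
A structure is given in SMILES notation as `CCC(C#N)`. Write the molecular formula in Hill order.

Atom tally by fragment:
  CH3 → C:1 H:3
  CH2 → C:1 H:2
  CH2CN → C:2 H:2 N:1
Element totals:
  C: 4
  H: 7
  N: 1

C4H7N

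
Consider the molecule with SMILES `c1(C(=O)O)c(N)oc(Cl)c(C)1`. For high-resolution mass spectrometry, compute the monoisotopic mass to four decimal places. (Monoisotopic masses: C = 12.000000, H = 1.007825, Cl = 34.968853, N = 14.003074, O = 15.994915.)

175.0036

Atom tally by fragment:
  furan ring core → C:4 H:4 O:1
  (− 4 ring H displaced by substituents)
  + COOH → C:1 H:1 O:2
  + NH2 → N:1 H:2
  + Cl → Cl:1
  + CH3 → C:1 H:3
Element totals:
  C: 6
  H: 6
  Cl: 1
  N: 1
  O: 3
Molecular formula: C6H6ClNO3.
  M = 6(12.0) + 6(1.007825) + 34.968853 + 14.003074 + 3(15.994915)
    = 72.000000 + 6.046950 + 34.968853 + 14.003074 + 47.984745 = 175.003622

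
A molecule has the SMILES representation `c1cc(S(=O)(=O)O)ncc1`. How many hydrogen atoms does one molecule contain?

5

Atom tally by fragment:
  pyridine ring core → C:5 H:5 N:1
  (− 1 ring H displaced by substituents)
  + SO3H → S:1 O:3 H:1
Element totals:
  C: 5
  H: 5
  N: 1
  O: 3
  S: 1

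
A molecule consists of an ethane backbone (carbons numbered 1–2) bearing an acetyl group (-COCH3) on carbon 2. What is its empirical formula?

Atom tally by fragment:
  CH3 → C:1 H:3
  CH2COCH3 → C:3 H:5 O:1
Element totals:
  C: 4
  H: 8
  O: 1
Molecular formula: C4H8O.
gcd of subscripts (4, 8, 1) = 1, so the empirical formula equals the molecular formula.

C4H8O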